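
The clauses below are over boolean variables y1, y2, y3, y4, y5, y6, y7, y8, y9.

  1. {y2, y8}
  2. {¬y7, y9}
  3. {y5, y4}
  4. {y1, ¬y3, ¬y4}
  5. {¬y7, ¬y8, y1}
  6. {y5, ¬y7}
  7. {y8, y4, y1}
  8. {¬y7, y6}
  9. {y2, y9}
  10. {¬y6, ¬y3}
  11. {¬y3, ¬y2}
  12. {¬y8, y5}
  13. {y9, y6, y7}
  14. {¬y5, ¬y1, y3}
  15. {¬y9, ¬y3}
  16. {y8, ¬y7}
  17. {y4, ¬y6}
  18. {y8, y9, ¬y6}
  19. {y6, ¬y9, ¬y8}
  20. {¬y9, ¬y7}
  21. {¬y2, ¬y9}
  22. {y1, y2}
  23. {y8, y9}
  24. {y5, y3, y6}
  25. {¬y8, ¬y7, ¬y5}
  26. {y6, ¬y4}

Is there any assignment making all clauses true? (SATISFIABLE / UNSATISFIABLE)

SATISFIABLE

Branch on y1: take y1 = False.
  then y2 is forced to True.
  then y3 is forced to False.
  then y9 is forced to False.
  then y7 is forced to False.
  then y6 is forced to True.
  then y4 is forced to True.
  then y8 is forced to True.
  then y5 is forced to True.
So y1 = False, y2 = True, y3 = False, y4 = True, y5 = True, y6 = True, y7 = False, y8 = True, y9 = False is a satisfying assignment.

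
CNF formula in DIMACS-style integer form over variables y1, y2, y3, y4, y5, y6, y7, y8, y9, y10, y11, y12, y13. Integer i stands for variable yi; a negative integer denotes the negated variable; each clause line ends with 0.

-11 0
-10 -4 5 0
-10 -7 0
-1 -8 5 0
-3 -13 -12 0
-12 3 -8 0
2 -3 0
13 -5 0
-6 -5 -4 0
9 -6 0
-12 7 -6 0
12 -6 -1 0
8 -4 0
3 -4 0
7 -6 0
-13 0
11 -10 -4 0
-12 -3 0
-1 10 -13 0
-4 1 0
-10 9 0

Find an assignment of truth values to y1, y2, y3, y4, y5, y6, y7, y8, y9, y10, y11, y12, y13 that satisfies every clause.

y1=False, y2=False, y3=False, y4=False, y5=False, y6=True, y7=True, y8=False, y9=True, y10=False, y11=False, y12=False, y13=False

Check each clause:
  1. (NOT y11) — NOT y11 is true.
  2. (NOT y10 OR y5 OR NOT y4) — NOT y4 is true.
  3. (NOT y7 OR NOT y10) — NOT y10 is true.
  4. (NOT y8 OR y5 OR NOT y1) — NOT y8 is true.
  5. (NOT y12 OR NOT y13 OR NOT y3) — NOT y13 is true.
  6. (NOT y8 OR NOT y12 OR y3) — NOT y8 is true.
  7. (NOT y3 OR y2) — NOT y3 is true.
  8. (y13 OR NOT y5) — NOT y5 is true.
  9. (NOT y5 OR NOT y6 OR NOT y4) — NOT y5 is true.
  10. (y9 OR NOT y6) — y9 is true.
  11. (NOT y12 OR NOT y6 OR y7) — NOT y12 is true.
  12. (NOT y1 OR y12 OR NOT y6) — NOT y1 is true.
  13. (NOT y4 OR y8) — NOT y4 is true.
  14. (NOT y4 OR y3) — NOT y4 is true.
  15. (y7 OR NOT y6) — y7 is true.
  16. (NOT y13) — NOT y13 is true.
  17. (NOT y10 OR NOT y4 OR y11) — NOT y4 is true.
  18. (NOT y3 OR NOT y12) — NOT y12 is true.
  19. (y10 OR NOT y13 OR NOT y1) — NOT y13 is true.
  20. (NOT y4 OR y1) — NOT y4 is true.
  21. (y9 OR NOT y10) — y9 is true.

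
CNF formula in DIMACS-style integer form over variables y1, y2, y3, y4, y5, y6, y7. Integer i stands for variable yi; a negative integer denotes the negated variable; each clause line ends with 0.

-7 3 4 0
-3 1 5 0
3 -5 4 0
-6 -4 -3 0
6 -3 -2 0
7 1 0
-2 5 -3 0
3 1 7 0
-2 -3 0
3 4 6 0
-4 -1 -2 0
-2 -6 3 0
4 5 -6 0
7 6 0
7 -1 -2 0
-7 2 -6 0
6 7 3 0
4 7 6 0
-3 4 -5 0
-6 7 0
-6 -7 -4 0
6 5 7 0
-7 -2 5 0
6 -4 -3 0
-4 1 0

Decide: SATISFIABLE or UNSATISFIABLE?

Branch on y1: take y1 = True.
Set y2 = False and propagate.
For the remaining variables, y3 = False, y4 = True, y5 = False, y6 = False, y7 = True works.
Every clause has at least one true literal under this assignment.
So y1 = T, y2 = F, y3 = F, y4 = T, y5 = F, y6 = F, y7 = T is a satisfying assignment.

SATISFIABLE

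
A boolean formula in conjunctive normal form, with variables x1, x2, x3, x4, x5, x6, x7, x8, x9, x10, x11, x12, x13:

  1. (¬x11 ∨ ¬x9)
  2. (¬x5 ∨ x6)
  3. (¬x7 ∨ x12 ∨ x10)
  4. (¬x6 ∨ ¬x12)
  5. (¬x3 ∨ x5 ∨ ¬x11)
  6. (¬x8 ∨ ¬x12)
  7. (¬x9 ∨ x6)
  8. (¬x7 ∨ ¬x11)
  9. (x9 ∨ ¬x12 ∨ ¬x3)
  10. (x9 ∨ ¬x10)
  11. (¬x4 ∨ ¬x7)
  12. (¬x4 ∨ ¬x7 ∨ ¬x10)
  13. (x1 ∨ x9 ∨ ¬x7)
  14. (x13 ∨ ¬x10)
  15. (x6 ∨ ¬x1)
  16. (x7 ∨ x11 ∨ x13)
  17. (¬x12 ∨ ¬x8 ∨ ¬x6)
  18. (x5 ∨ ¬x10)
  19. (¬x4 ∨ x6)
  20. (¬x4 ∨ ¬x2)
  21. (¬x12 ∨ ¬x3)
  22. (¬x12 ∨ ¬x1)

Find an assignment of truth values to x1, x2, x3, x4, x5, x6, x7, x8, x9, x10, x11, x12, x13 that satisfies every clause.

x1 = False, x2 = False, x3 = False, x4 = False, x5 = True, x6 = True, x7 = False, x8 = True, x9 = False, x10 = False, x11 = True, x12 = False, x13 = True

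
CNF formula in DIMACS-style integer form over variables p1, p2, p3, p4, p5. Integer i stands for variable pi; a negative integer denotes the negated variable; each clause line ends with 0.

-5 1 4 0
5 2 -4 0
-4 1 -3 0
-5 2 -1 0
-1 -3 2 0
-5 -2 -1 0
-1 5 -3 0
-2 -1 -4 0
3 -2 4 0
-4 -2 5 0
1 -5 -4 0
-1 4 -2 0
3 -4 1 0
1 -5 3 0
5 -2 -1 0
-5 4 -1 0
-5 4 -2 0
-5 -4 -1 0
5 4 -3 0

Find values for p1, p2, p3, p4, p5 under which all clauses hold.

Set p1 = False and propagate.
Branch on p2: take p2 = False.
The remaining clauses are satisfied by p3 = False, p4 = False, p5 = False.
Check each clause:
  1. (!p5 || p4 || p1) — !p5 is true.
  2. (p5 || !p4 || p2) — !p4 is true.
  3. (p1 || !p4 || !p3) — !p4 is true.
  4. (p2 || !p1 || !p5) — !p5 is true.
  5. (!p1 || !p3 || p2) — !p3 is true.
  6. (!p1 || !p2 || !p5) — !p5 is true.
  7. (!p3 || p5 || !p1) — !p3 is true.
  8. (!p4 || !p1 || !p2) — !p4 is true.
  9. (p4 || !p2 || p3) — !p2 is true.
  10. (!p2 || !p4 || p5) — !p4 is true.
  11. (!p4 || !p5 || p1) — !p5 is true.
  12. (!p1 || !p2 || p4) — !p1 is true.
  13. (p1 || !p4 || p3) — !p4 is true.
  14. (!p5 || p1 || p3) — !p5 is true.
  15. (p5 || !p1 || !p2) — !p2 is true.
  16. (!p5 || p4 || !p1) — !p5 is true.
  17. (p4 || !p5 || !p2) — !p5 is true.
  18. (!p1 || !p4 || !p5) — !p5 is true.
  19. (p5 || p4 || !p3) — !p3 is true.

p1 = 0  p2 = 0  p3 = 0  p4 = 0  p5 = 0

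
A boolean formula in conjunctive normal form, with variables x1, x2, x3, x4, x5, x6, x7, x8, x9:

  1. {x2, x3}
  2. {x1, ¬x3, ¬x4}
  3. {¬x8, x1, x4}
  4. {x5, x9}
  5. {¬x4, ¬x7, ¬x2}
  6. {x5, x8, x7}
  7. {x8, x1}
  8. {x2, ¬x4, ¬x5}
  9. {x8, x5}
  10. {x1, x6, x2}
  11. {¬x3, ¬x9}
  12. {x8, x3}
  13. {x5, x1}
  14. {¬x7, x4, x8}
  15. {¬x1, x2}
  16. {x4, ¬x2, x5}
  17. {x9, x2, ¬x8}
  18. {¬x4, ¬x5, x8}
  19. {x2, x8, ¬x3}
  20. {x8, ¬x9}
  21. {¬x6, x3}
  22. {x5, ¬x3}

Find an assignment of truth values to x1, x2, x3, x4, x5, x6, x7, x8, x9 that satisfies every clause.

x1=T, x2=T, x3=F, x4=F, x5=T, x6=F, x7=T, x8=T, x9=F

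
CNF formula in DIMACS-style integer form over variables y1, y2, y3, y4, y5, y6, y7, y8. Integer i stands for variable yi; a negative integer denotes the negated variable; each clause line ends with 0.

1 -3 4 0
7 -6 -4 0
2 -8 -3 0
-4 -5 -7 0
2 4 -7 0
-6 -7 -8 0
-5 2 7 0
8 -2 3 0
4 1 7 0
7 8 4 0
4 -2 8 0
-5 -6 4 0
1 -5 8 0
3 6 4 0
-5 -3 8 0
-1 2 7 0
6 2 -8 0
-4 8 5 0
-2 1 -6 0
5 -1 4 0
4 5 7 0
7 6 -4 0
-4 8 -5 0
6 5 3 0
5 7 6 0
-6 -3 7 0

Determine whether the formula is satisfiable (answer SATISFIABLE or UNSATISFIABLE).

SATISFIABLE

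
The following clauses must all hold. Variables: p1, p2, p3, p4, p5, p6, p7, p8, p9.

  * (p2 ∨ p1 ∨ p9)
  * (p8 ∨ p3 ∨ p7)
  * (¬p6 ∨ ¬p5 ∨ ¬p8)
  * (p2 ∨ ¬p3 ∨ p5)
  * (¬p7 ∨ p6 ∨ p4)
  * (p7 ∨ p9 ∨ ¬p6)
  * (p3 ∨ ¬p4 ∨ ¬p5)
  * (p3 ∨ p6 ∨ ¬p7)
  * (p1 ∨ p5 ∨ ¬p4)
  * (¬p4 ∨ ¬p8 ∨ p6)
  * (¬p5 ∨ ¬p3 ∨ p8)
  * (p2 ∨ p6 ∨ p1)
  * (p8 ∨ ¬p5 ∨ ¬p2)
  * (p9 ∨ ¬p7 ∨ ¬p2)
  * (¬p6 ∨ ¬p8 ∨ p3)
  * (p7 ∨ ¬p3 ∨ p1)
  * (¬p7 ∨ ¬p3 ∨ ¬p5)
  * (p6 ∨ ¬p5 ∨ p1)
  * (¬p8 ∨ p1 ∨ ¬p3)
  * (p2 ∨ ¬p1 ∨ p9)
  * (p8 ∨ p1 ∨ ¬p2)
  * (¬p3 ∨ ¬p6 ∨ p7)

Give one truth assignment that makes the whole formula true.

p1=False, p2=True, p3=False, p4=False, p5=False, p6=False, p7=False, p8=True, p9=False

Check each clause:
  1. (p2 ∨ p1 ∨ p9) — p2 is true.
  2. (p8 ∨ p3 ∨ p7) — p8 is true.
  3. (¬p8 ∨ ¬p5 ∨ ¬p6) — ¬p6 is true.
  4. (¬p3 ∨ p2 ∨ p5) — ¬p3 is true.
  5. (¬p7 ∨ p6 ∨ p4) — ¬p7 is true.
  6. (¬p6 ∨ p7 ∨ p9) — ¬p6 is true.
  7. (¬p5 ∨ p3 ∨ ¬p4) — ¬p4 is true.
  8. (p6 ∨ p3 ∨ ¬p7) — ¬p7 is true.
  9. (¬p4 ∨ p5 ∨ p1) — ¬p4 is true.
  10. (¬p8 ∨ p6 ∨ ¬p4) — ¬p4 is true.
  11. (¬p3 ∨ ¬p5 ∨ p8) — p8 is true.
  12. (p1 ∨ p2 ∨ p6) — p2 is true.
  13. (p8 ∨ ¬p5 ∨ ¬p2) — p8 is true.
  14. (¬p2 ∨ p9 ∨ ¬p7) — ¬p7 is true.
  15. (¬p8 ∨ ¬p6 ∨ p3) — ¬p6 is true.
  16. (p1 ∨ p7 ∨ ¬p3) — ¬p3 is true.
  17. (¬p3 ∨ ¬p7 ∨ ¬p5) — ¬p7 is true.
  18. (p1 ∨ p6 ∨ ¬p5) — ¬p5 is true.
  19. (¬p8 ∨ ¬p3 ∨ p1) — ¬p3 is true.
  20. (p2 ∨ p9 ∨ ¬p1) — p2 is true.
  21. (p1 ∨ ¬p2 ∨ p8) — p8 is true.
  22. (¬p3 ∨ p7 ∨ ¬p6) — ¬p6 is true.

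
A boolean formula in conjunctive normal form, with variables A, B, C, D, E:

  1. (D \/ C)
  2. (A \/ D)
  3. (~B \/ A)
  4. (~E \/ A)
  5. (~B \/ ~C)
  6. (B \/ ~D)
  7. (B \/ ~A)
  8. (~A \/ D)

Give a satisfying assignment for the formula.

E occurs only negated in the remaining clauses — set E = False.
Set A = True and propagate.
  then B is forced to True.
  then C is forced to False.
  then D is forced to True.
Check each clause:
  1. (D \/ C) — D is true.
  2. (A \/ D) — A is true.
  3. (~B \/ A) — A is true.
  4. (A \/ ~E) — A is true.
  5. (~C \/ ~B) — ~C is true.
  6. (B \/ ~D) — B is true.
  7. (~A \/ B) — B is true.
  8. (D \/ ~A) — D is true.

A = True, B = True, C = False, D = True, E = False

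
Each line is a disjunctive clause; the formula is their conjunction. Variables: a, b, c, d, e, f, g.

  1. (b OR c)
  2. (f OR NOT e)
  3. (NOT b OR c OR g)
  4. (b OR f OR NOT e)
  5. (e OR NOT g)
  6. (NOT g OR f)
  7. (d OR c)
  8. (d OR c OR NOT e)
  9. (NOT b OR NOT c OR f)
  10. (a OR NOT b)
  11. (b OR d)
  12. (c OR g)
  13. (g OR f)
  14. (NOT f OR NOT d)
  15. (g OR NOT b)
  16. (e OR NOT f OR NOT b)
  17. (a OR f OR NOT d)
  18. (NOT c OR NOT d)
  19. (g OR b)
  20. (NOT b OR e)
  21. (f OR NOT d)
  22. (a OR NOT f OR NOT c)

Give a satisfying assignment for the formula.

a=T, b=T, c=T, d=F, e=T, f=T, g=T

Check each clause:
  1. (c OR b) — b is true.
  2. (f OR NOT e) — f is true.
  3. (g OR NOT b OR c) — c is true.
  4. (f OR NOT e OR b) — b is true.
  5. (NOT g OR e) — e is true.
  6. (NOT g OR f) — f is true.
  7. (d OR c) — c is true.
  8. (d OR c OR NOT e) — c is true.
  9. (f OR NOT c OR NOT b) — f is true.
  10. (NOT b OR a) — a is true.
  11. (d OR b) — b is true.
  12. (c OR g) — c is true.
  13. (f OR g) — f is true.
  14. (NOT d OR NOT f) — NOT d is true.
  15. (g OR NOT b) — g is true.
  16. (e OR NOT b OR NOT f) — e is true.
  17. (NOT d OR a OR f) — a is true.
  18. (NOT d OR NOT c) — NOT d is true.
  19. (g OR b) — b is true.
  20. (NOT b OR e) — e is true.
  21. (NOT d OR f) — NOT d is true.
  22. (a OR NOT c OR NOT f) — a is true.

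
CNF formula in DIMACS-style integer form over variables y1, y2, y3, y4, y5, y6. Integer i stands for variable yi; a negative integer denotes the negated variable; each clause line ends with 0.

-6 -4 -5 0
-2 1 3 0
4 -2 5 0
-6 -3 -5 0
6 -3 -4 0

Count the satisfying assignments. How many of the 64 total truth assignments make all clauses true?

Split on y3, then y4.
  y3=T, y4=T: remaining (y1,y2,y5,y6) ∈ {(F,F,F,T); (F,T,F,T); (T,F,F,T); (T,T,F,T)} — 4.
  y3=T, y4=F: y1 free; 4 ways for (y2,y5,y6) × 2^1 = 8.
  y3=F, y4=T: 9 of the 16 assignments to (y1,y2,y5,y6) work.
  y3=F, y4=F: y6 free; 5 ways for (y1,y2,y5) × 2^1 = 10.
Total: 4 + 8 + 9 + 10 = 31.

31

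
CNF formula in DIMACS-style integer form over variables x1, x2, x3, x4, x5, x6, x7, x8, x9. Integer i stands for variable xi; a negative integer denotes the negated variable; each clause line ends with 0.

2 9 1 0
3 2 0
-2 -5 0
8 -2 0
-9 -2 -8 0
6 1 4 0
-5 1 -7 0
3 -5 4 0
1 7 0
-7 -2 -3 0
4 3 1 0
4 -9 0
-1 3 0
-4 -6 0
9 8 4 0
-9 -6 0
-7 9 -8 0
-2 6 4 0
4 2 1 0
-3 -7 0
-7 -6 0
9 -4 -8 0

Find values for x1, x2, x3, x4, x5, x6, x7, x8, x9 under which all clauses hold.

x1 = True, x2 = True, x3 = True, x4 = False, x5 = False, x6 = True, x7 = False, x8 = True, x9 = False

Check each clause:
  1. (x1 || x9 || x2) — x1 is true.
  2. (x2 || x3) — x2 is true.
  3. (!x5 || !x2) — !x5 is true.
  4. (!x2 || x8) — x8 is true.
  5. (!x2 || !x8 || !x9) — !x9 is true.
  6. (x6 || x1 || x4) — x1 is true.
  7. (x1 || !x5 || !x7) — !x7 is true.
  8. (!x5 || x4 || x3) — x3 is true.
  9. (x1 || x7) — x1 is true.
  10. (!x7 || !x3 || !x2) — !x7 is true.
  11. (x1 || x4 || x3) — x1 is true.
  12. (!x9 || x4) — !x9 is true.
  13. (x3 || !x1) — x3 is true.
  14. (!x6 || !x4) — !x4 is true.
  15. (x8 || x9 || x4) — x8 is true.
  16. (!x6 || !x9) — !x9 is true.
  17. (!x7 || !x8 || x9) — !x7 is true.
  18. (x6 || x4 || !x2) — x6 is true.
  19. (x4 || x1 || x2) — x1 is true.
  20. (!x7 || !x3) — !x7 is true.
  21. (!x6 || !x7) — !x7 is true.
  22. (!x8 || x9 || !x4) — !x4 is true.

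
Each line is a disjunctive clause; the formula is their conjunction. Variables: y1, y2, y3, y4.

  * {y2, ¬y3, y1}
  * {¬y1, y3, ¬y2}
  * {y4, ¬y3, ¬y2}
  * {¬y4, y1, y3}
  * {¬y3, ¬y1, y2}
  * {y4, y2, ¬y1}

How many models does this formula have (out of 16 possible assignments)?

5

The models are:
  y1=0 y2=0 y3=0 y4=0
  y1=0 y2=1 y3=0 y4=0
  y1=0 y2=1 y3=1 y4=1
  y1=1 y2=0 y3=0 y4=1
  y1=1 y2=1 y3=1 y4=1
That's 5 in total.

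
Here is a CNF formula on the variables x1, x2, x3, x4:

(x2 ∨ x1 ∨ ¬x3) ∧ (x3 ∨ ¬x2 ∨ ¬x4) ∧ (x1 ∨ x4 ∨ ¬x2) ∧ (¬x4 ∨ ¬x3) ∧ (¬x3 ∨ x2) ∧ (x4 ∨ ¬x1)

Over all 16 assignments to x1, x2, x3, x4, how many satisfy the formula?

3

Satisfying assignments:
  x1=F x2=F x3=F x4=F
  x1=F x2=F x3=F x4=T
  x1=T x2=F x3=F x4=T
That's 3 in total.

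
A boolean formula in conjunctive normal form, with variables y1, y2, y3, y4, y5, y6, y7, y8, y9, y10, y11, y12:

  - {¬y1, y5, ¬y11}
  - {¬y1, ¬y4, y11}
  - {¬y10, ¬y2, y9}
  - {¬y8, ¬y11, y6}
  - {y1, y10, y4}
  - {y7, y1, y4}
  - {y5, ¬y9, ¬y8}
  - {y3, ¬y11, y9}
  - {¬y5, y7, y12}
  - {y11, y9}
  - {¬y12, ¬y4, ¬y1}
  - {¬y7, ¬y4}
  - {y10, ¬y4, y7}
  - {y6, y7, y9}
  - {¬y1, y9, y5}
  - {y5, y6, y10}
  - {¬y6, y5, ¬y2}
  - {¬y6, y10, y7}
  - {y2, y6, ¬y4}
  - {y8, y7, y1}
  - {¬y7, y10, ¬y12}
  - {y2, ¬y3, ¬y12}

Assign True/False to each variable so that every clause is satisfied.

Branch on y1: take y1 = True.
Try y2 = False.
For the remaining variables, y3 = True, y4 = False, y5 = True, y6 = False, y7 = True, y8 = False, y9 = True, y10 = False, y11 = True, y12 = False works.
Every clause has at least one true literal under this assignment.

y1=T  y2=F  y3=T  y4=F  y5=T  y6=F  y7=T  y8=F  y9=T  y10=F  y11=T  y12=F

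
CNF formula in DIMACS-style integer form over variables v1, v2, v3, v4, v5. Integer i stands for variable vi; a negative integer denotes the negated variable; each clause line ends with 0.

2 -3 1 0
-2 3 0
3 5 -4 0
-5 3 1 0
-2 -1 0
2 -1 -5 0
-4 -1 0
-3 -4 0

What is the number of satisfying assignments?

5

The models are:
  v1=F v2=F v3=F v4=F v5=F
  v1=F v2=T v3=T v4=F v5=F
  v1=F v2=T v3=T v4=F v5=T
  v1=T v2=F v3=F v4=F v5=F
  v1=T v2=F v3=T v4=F v5=F
That's 5 in total.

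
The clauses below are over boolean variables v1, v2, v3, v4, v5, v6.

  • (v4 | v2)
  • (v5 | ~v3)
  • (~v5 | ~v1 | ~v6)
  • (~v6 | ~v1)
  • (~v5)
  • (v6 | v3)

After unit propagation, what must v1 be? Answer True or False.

False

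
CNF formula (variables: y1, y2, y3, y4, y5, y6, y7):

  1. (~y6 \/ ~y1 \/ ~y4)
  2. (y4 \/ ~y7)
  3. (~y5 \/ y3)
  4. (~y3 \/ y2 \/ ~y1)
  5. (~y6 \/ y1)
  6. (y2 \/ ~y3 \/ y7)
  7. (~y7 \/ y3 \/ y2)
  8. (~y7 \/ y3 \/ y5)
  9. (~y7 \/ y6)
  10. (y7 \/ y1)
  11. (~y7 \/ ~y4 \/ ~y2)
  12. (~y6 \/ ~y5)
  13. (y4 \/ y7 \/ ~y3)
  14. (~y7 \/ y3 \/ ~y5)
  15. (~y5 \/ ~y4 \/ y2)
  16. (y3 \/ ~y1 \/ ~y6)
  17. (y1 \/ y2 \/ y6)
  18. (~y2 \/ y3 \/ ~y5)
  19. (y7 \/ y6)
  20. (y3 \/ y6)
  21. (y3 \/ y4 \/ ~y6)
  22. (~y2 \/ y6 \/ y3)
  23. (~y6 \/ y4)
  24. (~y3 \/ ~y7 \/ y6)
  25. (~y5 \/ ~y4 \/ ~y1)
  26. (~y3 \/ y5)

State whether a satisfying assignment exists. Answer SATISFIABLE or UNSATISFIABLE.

UNSATISFIABLE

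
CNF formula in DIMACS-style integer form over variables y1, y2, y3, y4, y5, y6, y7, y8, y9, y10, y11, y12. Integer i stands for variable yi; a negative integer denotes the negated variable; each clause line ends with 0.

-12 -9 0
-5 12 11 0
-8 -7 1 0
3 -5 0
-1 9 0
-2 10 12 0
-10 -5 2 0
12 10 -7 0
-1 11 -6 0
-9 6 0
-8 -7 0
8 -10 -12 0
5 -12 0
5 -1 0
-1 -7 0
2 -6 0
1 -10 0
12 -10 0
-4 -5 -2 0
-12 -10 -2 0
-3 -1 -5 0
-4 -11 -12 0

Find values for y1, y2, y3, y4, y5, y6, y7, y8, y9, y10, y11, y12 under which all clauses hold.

y1 = False, y2 = False, y3 = True, y4 = True, y5 = False, y6 = False, y7 = False, y8 = True, y9 = False, y10 = False, y11 = True, y12 = False

Check each clause:
  1. (~y12 | ~y9) — ~y12 is true.
  2. (~y5 | y12 | y11) — y11 is true.
  3. (y1 | ~y7 | ~y8) — ~y7 is true.
  4. (y3 | ~y5) — y3 is true.
  5. (~y1 | y9) — ~y1 is true.
  6. (y12 | y10 | ~y2) — ~y2 is true.
  7. (~y5 | ~y10 | y2) — ~y5 is true.
  8. (y10 | y12 | ~y7) — ~y7 is true.
  9. (~y6 | ~y1 | y11) — ~y6 is true.
  10. (~y9 | y6) — ~y9 is true.
  11. (~y7 | ~y8) — ~y7 is true.
  12. (y8 | ~y10 | ~y12) — y8 is true.
  13. (~y12 | y5) — ~y12 is true.
  14. (y5 | ~y1) — ~y1 is true.
  15. (~y7 | ~y1) — ~y7 is true.
  16. (y2 | ~y6) — ~y6 is true.
  17. (y1 | ~y10) — ~y10 is true.
  18. (y12 | ~y10) — ~y10 is true.
  19. (~y5 | ~y4 | ~y2) — ~y5 is true.
  20. (~y12 | ~y10 | ~y2) — ~y12 is true.
  21. (~y5 | ~y1 | ~y3) — ~y5 is true.
  22. (~y4 | ~y11 | ~y12) — ~y12 is true.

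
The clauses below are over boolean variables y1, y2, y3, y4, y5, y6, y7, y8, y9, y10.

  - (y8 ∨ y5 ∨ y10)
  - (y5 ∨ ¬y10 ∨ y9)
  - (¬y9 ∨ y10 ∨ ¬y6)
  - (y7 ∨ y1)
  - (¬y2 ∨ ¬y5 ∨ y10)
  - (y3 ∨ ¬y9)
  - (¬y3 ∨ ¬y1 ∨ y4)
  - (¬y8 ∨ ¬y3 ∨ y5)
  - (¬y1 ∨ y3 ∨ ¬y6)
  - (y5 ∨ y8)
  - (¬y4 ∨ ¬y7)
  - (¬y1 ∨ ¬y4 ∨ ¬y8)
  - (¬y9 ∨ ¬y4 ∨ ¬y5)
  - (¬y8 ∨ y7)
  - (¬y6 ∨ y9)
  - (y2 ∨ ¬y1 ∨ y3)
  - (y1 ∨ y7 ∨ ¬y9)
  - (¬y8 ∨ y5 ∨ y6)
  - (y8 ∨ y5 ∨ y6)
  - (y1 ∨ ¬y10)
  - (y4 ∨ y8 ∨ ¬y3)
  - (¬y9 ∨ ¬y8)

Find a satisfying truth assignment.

y1=1, y2=1, y3=0, y4=0, y5=1, y6=0, y7=0, y8=0, y9=0, y10=1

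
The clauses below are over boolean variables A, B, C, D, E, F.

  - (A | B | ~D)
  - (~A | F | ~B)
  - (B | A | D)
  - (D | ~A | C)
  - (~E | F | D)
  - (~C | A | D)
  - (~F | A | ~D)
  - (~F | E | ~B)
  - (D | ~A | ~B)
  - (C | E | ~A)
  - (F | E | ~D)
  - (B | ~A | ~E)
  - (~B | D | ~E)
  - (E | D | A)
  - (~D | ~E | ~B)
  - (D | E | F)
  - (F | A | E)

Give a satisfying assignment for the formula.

A=1, B=0, C=1, D=0, E=0, F=1

Check each clause:
  1. (~D | A | B) — A is true.
  2. (~B | F | ~A) — F is true.
  3. (B | A | D) — A is true.
  4. (C | ~A | D) — C is true.
  5. (~E | D | F) — ~E is true.
  6. (~C | D | A) — A is true.
  7. (~D | ~F | A) — A is true.
  8. (E | ~F | ~B) — ~B is true.
  9. (D | ~B | ~A) — ~B is true.
  10. (E | C | ~A) — C is true.
  11. (~D | F | E) — ~D is true.
  12. (~E | B | ~A) — ~E is true.
  13. (~B | ~E | D) — ~E is true.
  14. (D | A | E) — A is true.
  15. (~D | ~E | ~B) — ~E is true.
  16. (F | E | D) — F is true.
  17. (E | A | F) — A is true.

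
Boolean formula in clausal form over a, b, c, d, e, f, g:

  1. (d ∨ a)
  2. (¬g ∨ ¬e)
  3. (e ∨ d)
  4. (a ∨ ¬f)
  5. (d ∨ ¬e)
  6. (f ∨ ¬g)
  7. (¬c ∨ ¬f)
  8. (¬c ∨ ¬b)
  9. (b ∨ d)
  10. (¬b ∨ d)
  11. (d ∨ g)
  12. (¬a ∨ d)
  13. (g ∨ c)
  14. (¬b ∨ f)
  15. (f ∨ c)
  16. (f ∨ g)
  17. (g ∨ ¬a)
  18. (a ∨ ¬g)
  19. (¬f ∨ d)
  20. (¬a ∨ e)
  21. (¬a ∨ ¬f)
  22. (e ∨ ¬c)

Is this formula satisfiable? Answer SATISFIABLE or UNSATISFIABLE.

d = True:
  f = True:
    propagation gives a=True; an empty clause results — contradiction.
  f = False:
    propagation gives g=False; an empty clause results — contradiction.
d = False:
  propagation gives a=True; an empty clause results — contradiction.
Every branch closes, so no satisfying assignment exists.

UNSATISFIABLE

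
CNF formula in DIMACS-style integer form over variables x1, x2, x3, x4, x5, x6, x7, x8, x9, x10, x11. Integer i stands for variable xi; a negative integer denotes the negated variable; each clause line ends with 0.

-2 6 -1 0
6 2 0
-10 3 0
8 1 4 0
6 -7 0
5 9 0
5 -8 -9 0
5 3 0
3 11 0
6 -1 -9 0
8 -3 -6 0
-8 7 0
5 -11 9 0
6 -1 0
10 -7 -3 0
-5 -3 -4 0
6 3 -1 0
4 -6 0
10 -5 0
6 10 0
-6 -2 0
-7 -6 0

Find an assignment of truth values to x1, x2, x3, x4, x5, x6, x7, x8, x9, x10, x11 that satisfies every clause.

x1 = 0, x2 = 1, x3 = 1, x4 = 1, x5 = 0, x6 = 0, x7 = 0, x8 = 0, x9 = 1, x10 = 1, x11 = 1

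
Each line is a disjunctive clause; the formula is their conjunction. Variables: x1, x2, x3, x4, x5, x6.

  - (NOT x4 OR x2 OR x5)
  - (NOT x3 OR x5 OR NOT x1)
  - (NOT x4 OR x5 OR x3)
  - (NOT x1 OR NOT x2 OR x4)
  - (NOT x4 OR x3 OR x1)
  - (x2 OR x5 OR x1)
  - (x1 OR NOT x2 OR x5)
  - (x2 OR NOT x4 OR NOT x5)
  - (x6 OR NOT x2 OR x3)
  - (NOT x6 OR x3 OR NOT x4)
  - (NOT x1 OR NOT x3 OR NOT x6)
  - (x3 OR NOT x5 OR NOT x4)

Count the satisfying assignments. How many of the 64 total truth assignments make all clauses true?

Case analysis on x3 and x4:
  x3=T, x4=T: remaining (x1,x2,x5,x6) ∈ {(F,T,T,F); (F,T,T,T); (T,T,T,F)} — 3.
  x3=T, x4=F: 5 of the 16 assignments to (x1,x2,x5,x6) work.
  x3=F, x4=T: a clause becomes empty — 0.
  x3=F, x4=F: 7 of the 16 assignments to (x1,x2,x5,x6) work.
Total: 3 + 5 + 0 + 7 = 15.

15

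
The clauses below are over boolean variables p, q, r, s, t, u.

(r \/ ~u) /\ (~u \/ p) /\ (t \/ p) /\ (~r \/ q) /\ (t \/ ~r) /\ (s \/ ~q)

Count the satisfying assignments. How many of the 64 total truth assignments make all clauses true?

12

Case analysis on r and p:
  r=1, p=1: remaining (q,s,t,u) ∈ {(1,1,1,0); (1,1,1,1)} — 2.
  r=1, p=0: remaining (q,s,t,u) ∈ {(1,1,1,0)} — 1.
  r=0, p=1: t free; 3 ways for (q,s,u) × 2^1 = 6.
  r=0, p=0: remaining (q,s,t,u) ∈ {(0,0,1,0); (0,1,1,0); (1,1,1,0)} — 3.
Total: 2 + 1 + 6 + 3 = 12.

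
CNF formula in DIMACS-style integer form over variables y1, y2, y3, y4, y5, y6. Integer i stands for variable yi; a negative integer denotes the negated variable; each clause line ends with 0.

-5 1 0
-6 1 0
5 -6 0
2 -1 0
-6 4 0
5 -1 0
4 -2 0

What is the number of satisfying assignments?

10

Case analysis on y1 and y5:
  y1=1, y5=1: remaining (y2,y3,y4,y6) ∈ {(1,0,1,0); (1,0,1,1); (1,1,1,0); (1,1,1,1)} — 4.
  y1=1, y5=0: a clause becomes empty — 0.
  y1=0, y5=1: a clause becomes empty — 0.
  y1=0, y5=0: y3 free; 3 ways for (y2,y4,y6) × 2^1 = 6.
Total: 4 + 0 + 0 + 6 = 10.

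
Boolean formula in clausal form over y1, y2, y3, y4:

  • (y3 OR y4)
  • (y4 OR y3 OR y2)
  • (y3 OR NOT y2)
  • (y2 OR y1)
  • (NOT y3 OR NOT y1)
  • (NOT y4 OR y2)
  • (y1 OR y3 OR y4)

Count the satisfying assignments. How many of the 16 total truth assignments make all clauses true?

The models are:
  y1=0 y2=1 y3=1 y4=0
  y1=0 y2=1 y3=1 y4=1
That's 2 in total.

2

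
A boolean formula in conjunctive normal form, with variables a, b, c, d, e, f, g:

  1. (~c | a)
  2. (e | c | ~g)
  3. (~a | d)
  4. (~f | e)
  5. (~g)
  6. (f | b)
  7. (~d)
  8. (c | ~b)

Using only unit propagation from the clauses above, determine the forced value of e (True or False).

True

(~g) stands alone — g = False.
(~d) is a unit clause: d = False.
From (~a | d) and d = False: a = False.
In (a | ~c), a is now false; ~c must hold, so c = False.
(~b | c): since c = False, the clause reduces to (~b). b = False.
In (f | b), b is now false; f must hold, so f = True.
In (~f | e), ~f is now false; e must hold, so e = True.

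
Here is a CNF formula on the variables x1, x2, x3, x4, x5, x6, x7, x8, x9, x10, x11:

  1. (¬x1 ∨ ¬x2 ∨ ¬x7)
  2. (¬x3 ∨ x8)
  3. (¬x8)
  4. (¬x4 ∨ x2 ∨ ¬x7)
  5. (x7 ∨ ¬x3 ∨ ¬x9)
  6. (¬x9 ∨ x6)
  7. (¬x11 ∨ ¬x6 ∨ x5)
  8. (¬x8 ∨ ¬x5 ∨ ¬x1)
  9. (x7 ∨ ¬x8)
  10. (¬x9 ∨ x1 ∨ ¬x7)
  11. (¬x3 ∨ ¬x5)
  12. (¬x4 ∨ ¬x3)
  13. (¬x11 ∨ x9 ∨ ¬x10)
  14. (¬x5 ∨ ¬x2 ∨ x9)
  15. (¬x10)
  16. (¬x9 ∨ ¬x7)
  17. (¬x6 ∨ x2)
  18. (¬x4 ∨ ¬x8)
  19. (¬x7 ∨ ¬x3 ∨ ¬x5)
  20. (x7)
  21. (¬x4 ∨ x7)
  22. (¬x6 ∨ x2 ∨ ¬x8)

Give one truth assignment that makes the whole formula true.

The clause (¬x8) is unit: x8 must be False.
The clause (¬x3) is unit: x3 must be False.
(¬x10) is a unit clause, so x10 = False.
Unit propagation: (x7) forces x7 = True.
(¬x9) is a unit clause, so x9 = False.
x1 occurs only negated in the remaining clauses — set x1 = False.
x4 occurs only negated in the remaining clauses — set x4 = False.
Branch on x2: take x2 = True.
  then x5 is forced to False.
Try x6 = False.
x11 is now unconstrained; take x11 = True.

x1=False, x2=True, x3=False, x4=False, x5=False, x6=False, x7=True, x8=False, x9=False, x10=False, x11=True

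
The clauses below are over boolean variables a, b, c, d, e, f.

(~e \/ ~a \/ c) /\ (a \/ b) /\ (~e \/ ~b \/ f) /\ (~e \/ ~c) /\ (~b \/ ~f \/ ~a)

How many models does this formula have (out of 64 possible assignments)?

Case analysis on a and b:
  a=1, b=1: remaining (c,d,e,f) ∈ {(0,0,0,0); (0,1,0,0); (1,0,0,0); (1,1,0,0)} — 4.
  a=1, b=0: forces e=0; c, d, f free → 2^3 = 8.
  a=0, b=1: d free; 5 ways for (c,e,f) × 2^1 = 10.
  a=0, b=0: a clause becomes empty — 0.
Total: 4 + 8 + 10 + 0 = 22.

22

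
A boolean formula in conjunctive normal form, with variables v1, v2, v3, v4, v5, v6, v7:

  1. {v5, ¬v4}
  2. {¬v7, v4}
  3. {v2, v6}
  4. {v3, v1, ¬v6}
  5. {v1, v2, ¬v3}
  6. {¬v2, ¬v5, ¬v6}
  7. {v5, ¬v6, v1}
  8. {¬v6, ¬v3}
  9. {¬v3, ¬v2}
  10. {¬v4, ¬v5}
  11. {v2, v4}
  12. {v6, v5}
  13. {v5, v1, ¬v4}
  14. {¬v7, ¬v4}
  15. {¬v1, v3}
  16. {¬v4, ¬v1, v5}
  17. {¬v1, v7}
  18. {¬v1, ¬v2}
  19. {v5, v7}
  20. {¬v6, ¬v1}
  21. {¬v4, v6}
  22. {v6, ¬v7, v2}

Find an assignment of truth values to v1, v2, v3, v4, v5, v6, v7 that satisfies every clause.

v1 = F, v2 = T, v3 = F, v4 = F, v5 = T, v6 = F, v7 = F

Check each clause:
  1. {v5, ¬v4} — ¬v4 is true.
  2. {v4, ¬v7} — ¬v7 is true.
  3. {v6, v2} — v2 is true.
  4. {v3, ¬v6, v1} — ¬v6 is true.
  5. {v1, ¬v3, v2} — v2 is true.
  6. {¬v5, ¬v6, ¬v2} — ¬v6 is true.
  7. {¬v6, v1, v5} — ¬v6 is true.
  8. {¬v6, ¬v3} — ¬v6 is true.
  9. {¬v3, ¬v2} — ¬v3 is true.
  10. {¬v5, ¬v4} — ¬v4 is true.
  11. {v4, v2} — v2 is true.
  12. {v5, v6} — v5 is true.
  13. {¬v4, v5, v1} — ¬v4 is true.
  14. {¬v4, ¬v7} — ¬v7 is true.
  15. {¬v1, v3} — ¬v1 is true.
  16. {¬v1, ¬v4, v5} — ¬v4 is true.
  17. {v7, ¬v1} — ¬v1 is true.
  18. {¬v2, ¬v1} — ¬v1 is true.
  19. {v7, v5} — v5 is true.
  20. {¬v6, ¬v1} — ¬v6 is true.
  21. {v6, ¬v4} — ¬v4 is true.
  22. {v6, v2, ¬v7} — ¬v7 is true.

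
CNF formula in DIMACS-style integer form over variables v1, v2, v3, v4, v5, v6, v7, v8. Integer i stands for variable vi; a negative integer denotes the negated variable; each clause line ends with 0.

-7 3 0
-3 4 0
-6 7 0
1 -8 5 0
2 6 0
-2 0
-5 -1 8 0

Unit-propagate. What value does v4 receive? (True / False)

True

(NOT v2) stands alone — v2 = False.
In (v2 OR v6), v2 is now false; v6 must hold, so v6 = True.
(NOT v6 OR v7): since v6 = True, the clause reduces to (v7). v7 = True.
(NOT v7 OR v3) with v7 = True leaves only v3, so v3 = True.
(v4 OR NOT v3) with v3 = True leaves only v4, so v4 = True.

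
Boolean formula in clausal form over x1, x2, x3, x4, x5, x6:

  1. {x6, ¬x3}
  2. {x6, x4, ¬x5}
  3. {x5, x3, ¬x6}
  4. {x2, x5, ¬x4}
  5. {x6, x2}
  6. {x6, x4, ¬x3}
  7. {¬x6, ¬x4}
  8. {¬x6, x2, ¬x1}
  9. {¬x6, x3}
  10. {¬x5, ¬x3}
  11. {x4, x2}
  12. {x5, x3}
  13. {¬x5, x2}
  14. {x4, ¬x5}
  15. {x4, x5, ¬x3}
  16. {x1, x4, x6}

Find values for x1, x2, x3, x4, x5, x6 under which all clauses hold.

x2 occurs only positively in the remaining clauses — set x2 = True.
Try x1 = False.
Set x3 = False and propagate.
  then x6 is forced to False.
  then x5 is forced to True.
  then x4 is forced to True.

x1=F  x2=T  x3=F  x4=T  x5=T  x6=F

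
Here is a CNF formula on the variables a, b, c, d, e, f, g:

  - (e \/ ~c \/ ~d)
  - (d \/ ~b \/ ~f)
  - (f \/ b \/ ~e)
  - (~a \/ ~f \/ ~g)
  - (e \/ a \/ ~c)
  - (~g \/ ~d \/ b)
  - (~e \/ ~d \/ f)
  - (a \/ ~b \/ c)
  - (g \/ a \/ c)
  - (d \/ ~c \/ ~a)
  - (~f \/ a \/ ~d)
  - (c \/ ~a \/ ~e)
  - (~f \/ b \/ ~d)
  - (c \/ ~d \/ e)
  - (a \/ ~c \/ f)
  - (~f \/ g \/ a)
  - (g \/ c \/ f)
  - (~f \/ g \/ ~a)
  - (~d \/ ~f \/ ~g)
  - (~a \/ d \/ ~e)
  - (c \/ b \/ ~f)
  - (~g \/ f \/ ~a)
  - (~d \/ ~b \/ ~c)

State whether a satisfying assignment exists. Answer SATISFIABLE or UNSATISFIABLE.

SATISFIABLE

Branch on a: take a = False.
Try b = False.
Set c = False and propagate.
  then g is forced to True.
  then d is forced to False.
  then f is forced to False.
  then e is forced to False.
So a = False, b = False, c = False, d = False, e = False, f = False, g = True is a satisfying assignment.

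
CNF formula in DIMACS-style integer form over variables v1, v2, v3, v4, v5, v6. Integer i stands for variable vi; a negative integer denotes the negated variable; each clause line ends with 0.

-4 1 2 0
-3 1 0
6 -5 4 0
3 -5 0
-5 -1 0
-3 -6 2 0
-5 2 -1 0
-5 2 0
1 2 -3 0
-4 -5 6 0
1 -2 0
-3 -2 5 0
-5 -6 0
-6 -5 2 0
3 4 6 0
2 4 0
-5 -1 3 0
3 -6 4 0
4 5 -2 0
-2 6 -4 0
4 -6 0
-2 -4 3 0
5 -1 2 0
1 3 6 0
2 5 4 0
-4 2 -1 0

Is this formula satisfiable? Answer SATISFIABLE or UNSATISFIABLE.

UNSATISFIABLE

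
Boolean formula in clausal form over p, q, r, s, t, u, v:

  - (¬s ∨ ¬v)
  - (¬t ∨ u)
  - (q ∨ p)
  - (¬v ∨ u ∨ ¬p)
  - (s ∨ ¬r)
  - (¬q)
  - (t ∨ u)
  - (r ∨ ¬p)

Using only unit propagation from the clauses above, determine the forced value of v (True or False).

Unit clause (¬q) sets q = False.
From (q ∨ p) and q = False: p = True.
(r ∨ ¬p): since p = True, the clause reduces to (r). r = True.
From (¬r ∨ s) and r = True: s = True.
From (¬v ∨ ¬s) and s = True: v = False.

False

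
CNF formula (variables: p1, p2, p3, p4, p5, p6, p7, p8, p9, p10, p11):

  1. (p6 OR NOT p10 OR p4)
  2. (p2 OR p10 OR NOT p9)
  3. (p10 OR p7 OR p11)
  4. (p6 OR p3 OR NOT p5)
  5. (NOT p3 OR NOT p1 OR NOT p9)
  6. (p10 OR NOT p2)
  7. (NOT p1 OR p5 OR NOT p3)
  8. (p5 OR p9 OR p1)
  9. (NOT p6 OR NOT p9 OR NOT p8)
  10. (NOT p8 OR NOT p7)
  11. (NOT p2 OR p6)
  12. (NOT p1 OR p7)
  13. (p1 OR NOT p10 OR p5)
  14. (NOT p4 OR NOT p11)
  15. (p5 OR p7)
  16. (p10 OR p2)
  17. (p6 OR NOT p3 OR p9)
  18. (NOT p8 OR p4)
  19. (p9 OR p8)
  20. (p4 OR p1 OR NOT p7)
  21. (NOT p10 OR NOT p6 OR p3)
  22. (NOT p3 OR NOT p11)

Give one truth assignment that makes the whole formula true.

p1=False, p2=False, p3=True, p4=True, p5=True, p6=False, p7=False, p8=False, p9=True, p10=True, p11=False

Set p1 = False and propagate.
For the remaining variables, p2 = False, p3 = True, p4 = True, p5 = True, p6 = False, p7 = False, p8 = False, p9 = True, p10 = True, p11 = False works.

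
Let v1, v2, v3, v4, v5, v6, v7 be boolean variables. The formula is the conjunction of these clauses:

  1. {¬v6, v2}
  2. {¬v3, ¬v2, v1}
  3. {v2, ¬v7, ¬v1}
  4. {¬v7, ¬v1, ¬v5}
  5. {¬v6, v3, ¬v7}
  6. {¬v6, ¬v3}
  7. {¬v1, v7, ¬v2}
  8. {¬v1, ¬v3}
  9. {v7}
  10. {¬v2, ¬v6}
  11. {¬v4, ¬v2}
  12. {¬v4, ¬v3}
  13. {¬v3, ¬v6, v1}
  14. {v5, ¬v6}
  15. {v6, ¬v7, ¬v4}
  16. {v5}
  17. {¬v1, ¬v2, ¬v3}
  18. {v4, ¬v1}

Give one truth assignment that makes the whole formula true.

v1=False, v2=False, v3=True, v4=False, v5=True, v6=False, v7=True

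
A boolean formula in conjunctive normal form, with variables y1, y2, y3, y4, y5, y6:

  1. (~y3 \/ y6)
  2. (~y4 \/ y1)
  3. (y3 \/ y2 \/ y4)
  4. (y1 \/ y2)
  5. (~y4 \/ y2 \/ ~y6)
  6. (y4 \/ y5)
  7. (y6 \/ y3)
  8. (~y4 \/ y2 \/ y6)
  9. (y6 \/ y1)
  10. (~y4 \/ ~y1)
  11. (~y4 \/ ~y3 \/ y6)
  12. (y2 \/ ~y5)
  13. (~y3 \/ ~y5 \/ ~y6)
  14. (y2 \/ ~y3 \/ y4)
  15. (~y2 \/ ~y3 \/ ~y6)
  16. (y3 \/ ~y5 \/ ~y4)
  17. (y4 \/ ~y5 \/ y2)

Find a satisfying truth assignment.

y1=1, y2=1, y3=0, y4=0, y5=1, y6=1

Branch on y1: take y1 = True.
  then y4 is forced to False.
  then y5 is forced to True.
  then y2 is forced to True.
For the remaining variables, y3 = False, y6 = True works.
Every clause has at least one true literal under this assignment.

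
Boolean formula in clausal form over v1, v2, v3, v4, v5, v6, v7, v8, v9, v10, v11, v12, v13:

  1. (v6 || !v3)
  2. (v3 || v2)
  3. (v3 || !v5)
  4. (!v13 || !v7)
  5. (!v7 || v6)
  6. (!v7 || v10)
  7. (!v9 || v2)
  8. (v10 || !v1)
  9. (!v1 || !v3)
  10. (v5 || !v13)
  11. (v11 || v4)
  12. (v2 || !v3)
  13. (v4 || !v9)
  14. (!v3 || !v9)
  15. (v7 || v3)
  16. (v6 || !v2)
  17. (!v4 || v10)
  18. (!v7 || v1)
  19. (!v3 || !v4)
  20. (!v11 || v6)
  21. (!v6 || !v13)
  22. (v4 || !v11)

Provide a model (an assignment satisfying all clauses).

v1=T  v2=T  v3=F  v4=T  v5=F  v6=T  v7=T  v8=T  v9=F  v10=T  v11=T  v12=T  v13=F

Pure literal: v9 appears only negated; assign v9 = False.
Pure literal: v10 appears only positively; assign v10 = True.
Set v1 = True and propagate.
  then v3 is forced to False.
  then v2 is forced to True.
  then v5 is forced to False.
  then v13 is forced to False.
  then v7 is forced to True.
  then v6 is forced to True.
Set v4 = True and propagate.
v8, v11, v12 are now unconstrained; take v8 = True, v11 = True, v12 = True.
Every clause has at least one true literal under this assignment.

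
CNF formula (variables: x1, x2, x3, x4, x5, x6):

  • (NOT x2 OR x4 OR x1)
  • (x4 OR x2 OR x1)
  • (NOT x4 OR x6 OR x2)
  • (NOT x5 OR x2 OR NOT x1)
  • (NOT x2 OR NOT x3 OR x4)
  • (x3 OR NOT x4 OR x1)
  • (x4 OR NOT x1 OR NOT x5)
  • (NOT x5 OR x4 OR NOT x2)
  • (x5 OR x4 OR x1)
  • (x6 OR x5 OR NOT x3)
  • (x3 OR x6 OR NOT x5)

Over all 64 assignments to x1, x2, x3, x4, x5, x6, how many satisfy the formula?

Case analysis on x4 and x1:
  x4=1, x1=1: 8 of the 16 assignments to (x2,x3,x5,x6) work.
  x4=1, x1=0: 5 of the 16 assignments to (x2,x3,x5,x6) work.
  x4=0, x1=1: 5 of the 16 assignments to (x2,x3,x5,x6) work.
  x4=0, x1=0: a clause becomes empty — 0.
Total: 8 + 5 + 5 + 0 = 18.

18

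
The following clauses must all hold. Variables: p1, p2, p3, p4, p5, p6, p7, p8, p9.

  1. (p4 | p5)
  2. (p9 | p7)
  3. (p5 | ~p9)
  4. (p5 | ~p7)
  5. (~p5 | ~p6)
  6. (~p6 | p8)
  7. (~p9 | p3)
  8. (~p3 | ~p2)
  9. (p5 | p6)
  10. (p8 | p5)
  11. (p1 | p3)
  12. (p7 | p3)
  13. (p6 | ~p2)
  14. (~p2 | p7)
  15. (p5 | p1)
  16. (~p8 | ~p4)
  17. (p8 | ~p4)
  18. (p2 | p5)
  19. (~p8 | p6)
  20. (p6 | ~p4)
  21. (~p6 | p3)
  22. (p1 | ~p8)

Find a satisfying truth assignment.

p1=F  p2=F  p3=T  p4=F  p5=T  p6=F  p7=T  p8=F  p9=T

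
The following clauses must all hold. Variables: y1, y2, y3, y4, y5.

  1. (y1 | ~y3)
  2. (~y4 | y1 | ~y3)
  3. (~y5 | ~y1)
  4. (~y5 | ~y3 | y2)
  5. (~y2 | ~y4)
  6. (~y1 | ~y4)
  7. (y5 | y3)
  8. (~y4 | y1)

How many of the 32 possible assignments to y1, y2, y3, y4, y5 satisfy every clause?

The models are:
  y1=F y2=F y3=F y4=F y5=T
  y1=F y2=T y3=F y4=F y5=T
  y1=T y2=F y3=T y4=F y5=F
  y1=T y2=T y3=T y4=F y5=F
That's 4 in total.

4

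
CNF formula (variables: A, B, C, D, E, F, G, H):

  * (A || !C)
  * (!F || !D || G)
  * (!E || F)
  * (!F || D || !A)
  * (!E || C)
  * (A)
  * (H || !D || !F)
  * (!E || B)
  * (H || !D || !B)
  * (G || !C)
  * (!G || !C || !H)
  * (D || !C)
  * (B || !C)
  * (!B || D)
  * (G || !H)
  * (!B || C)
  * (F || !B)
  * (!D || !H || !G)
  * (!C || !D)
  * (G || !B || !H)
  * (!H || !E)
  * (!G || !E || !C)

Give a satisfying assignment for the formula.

A = True, B = False, C = False, D = True, E = False, F = False, G = True, H = False

Check each clause:
  1. (!C || A) — A is true.
  2. (!F || G || !D) — !F is true.
  3. (F || !E) — !E is true.
  4. (!A || D || !F) — !F is true.
  5. (C || !E) — !E is true.
  6. (A) — A is true.
  7. (!F || H || !D) — !F is true.
  8. (B || !E) — !E is true.
  9. (!D || !B || H) — !B is true.
  10. (G || !C) — !C is true.
  11. (!C || !H || !G) — !H is true.
  12. (D || !C) — D is true.
  13. (B || !C) — !C is true.
  14. (D || !B) — D is true.
  15. (!H || G) — !H is true.
  16. (!B || C) — !B is true.
  17. (!B || F) — !B is true.
  18. (!H || !G || !D) — !H is true.
  19. (!C || !D) — !C is true.
  20. (G || !H || !B) — !H is true.
  21. (!E || !H) — !H is true.
  22. (!E || !G || !C) — !E is true.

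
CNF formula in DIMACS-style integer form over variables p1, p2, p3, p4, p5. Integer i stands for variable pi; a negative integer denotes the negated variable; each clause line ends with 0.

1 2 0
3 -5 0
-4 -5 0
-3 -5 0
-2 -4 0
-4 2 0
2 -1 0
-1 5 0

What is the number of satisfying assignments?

Satisfying assignments:
  p1=0 p2=1 p3=0 p4=0 p5=0
  p1=0 p2=1 p3=1 p4=0 p5=0
Count: 2.

2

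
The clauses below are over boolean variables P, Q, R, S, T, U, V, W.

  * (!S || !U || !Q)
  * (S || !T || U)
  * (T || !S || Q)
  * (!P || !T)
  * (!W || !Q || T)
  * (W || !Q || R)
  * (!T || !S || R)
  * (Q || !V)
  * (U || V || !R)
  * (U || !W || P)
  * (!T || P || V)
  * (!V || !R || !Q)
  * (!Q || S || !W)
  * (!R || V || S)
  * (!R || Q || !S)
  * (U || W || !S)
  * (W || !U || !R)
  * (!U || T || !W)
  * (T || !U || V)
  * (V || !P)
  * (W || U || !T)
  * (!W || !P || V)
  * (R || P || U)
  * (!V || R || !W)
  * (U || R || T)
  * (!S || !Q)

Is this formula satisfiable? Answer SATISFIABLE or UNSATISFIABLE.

U = True:
  Q = True:
    propagation gives S=False, W=False, R=True; an empty clause results — contradiction.
  Q = False:
    propagation gives V=False, T=True, P=False; an empty clause results — contradiction.
U = False:
  R = True:
    propagation gives V=True, Q=True; an empty clause results — contradiction.
  R = False:
    propagation gives P=True, T=False; an empty clause results — contradiction.
Every branch closes, so no satisfying assignment exists.

UNSATISFIABLE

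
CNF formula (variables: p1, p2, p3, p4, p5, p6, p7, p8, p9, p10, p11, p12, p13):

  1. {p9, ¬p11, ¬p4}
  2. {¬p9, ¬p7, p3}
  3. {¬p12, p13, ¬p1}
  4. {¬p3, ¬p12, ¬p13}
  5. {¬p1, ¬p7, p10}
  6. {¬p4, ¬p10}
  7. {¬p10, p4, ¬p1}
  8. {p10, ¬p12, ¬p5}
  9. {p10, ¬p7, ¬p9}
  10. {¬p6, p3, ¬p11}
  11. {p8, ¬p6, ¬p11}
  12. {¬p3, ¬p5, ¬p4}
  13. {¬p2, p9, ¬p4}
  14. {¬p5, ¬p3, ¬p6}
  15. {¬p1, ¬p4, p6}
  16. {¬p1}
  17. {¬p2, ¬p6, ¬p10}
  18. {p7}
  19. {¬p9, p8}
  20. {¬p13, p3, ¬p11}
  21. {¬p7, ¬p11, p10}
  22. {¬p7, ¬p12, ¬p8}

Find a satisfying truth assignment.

p1 = F, p2 = F, p3 = T, p4 = F, p5 = F, p6 = T, p7 = T, p8 = T, p9 = F, p10 = T, p11 = T, p12 = F, p13 = F

Check each clause:
  1. {¬p4, p9, ¬p11} — ¬p4 is true.
  2. {¬p9, p3, ¬p7} — p3 is true.
  3. {¬p1, p13, ¬p12} — ¬p12 is true.
  4. {¬p13, ¬p12, ¬p3} — ¬p13 is true.
  5. {p10, ¬p1, ¬p7} — p10 is true.
  6. {¬p10, ¬p4} — ¬p4 is true.
  7. {p4, ¬p1, ¬p10} — ¬p1 is true.
  8. {p10, ¬p12, ¬p5} — p10 is true.
  9. {p10, ¬p9, ¬p7} — p10 is true.
  10. {¬p11, ¬p6, p3} — p3 is true.
  11. {¬p11, ¬p6, p8} — p8 is true.
  12. {¬p5, ¬p4, ¬p3} — ¬p5 is true.
  13. {¬p2, ¬p4, p9} — ¬p4 is true.
  14. {¬p3, ¬p6, ¬p5} — ¬p5 is true.
  15. {¬p4, ¬p1, p6} — ¬p4 is true.
  16. {¬p1} — ¬p1 is true.
  17. {¬p2, ¬p10, ¬p6} — ¬p2 is true.
  18. {p7} — p7 is true.
  19. {¬p9, p8} — p8 is true.
  20. {¬p13, p3, ¬p11} — p3 is true.
  21. {¬p11, ¬p7, p10} — p10 is true.
  22. {¬p8, ¬p7, ¬p12} — ¬p12 is true.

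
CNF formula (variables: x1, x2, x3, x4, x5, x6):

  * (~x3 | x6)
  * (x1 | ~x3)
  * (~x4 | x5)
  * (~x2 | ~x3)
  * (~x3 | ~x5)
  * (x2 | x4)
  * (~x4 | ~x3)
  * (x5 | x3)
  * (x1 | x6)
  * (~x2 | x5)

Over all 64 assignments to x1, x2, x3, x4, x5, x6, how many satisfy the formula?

Split on x3, then x5.
  x3=T, x5=T: a clause becomes empty — 0.
  x3=T, x5=F: a clause becomes empty — 0.
  x3=F, x5=T: 9 of the 16 assignments to (x1,x2,x4,x6) work.
  x3=F, x5=F: a clause becomes empty — 0.
Total: 0 + 0 + 9 + 0 = 9.

9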